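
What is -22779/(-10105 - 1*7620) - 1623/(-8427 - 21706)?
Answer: 715167282/534107425 ≈ 1.3390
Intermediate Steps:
-22779/(-10105 - 1*7620) - 1623/(-8427 - 21706) = -22779/(-10105 - 7620) - 1623/(-30133) = -22779/(-17725) - 1623*(-1/30133) = -22779*(-1/17725) + 1623/30133 = 22779/17725 + 1623/30133 = 715167282/534107425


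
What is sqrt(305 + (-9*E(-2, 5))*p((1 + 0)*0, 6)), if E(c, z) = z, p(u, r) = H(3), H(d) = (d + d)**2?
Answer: I*sqrt(1315) ≈ 36.263*I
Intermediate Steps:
H(d) = 4*d**2 (H(d) = (2*d)**2 = 4*d**2)
p(u, r) = 36 (p(u, r) = 4*3**2 = 4*9 = 36)
sqrt(305 + (-9*E(-2, 5))*p((1 + 0)*0, 6)) = sqrt(305 - 9*5*36) = sqrt(305 - 45*36) = sqrt(305 - 1620) = sqrt(-1315) = I*sqrt(1315)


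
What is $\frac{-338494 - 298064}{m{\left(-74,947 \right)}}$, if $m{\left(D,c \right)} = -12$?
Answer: $\frac{106093}{2} \approx 53047.0$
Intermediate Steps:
$\frac{-338494 - 298064}{m{\left(-74,947 \right)}} = \frac{-338494 - 298064}{-12} = \left(-636558\right) \left(- \frac{1}{12}\right) = \frac{106093}{2}$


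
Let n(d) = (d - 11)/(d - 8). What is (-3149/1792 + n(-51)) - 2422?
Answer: -256147903/105728 ≈ -2422.7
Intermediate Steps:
n(d) = (-11 + d)/(-8 + d)
(-3149/1792 + n(-51)) - 2422 = (-3149/1792 + (-11 - 51)/(-8 - 51)) - 2422 = (-3149*1/1792 - 62/(-59)) - 2422 = (-3149/1792 - 1/59*(-62)) - 2422 = (-3149/1792 + 62/59) - 2422 = -74687/105728 - 2422 = -256147903/105728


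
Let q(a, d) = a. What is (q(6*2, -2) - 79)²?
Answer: 4489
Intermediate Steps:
(q(6*2, -2) - 79)² = (6*2 - 79)² = (12 - 79)² = (-67)² = 4489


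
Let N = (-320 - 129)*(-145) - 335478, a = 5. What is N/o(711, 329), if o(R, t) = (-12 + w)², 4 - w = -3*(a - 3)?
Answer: -270373/4 ≈ -67593.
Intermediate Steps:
w = 10 (w = 4 - (-3)*(5 - 3) = 4 - (-3)*2 = 4 - 1*(-6) = 4 + 6 = 10)
N = -270373 (N = -449*(-145) - 335478 = 65105 - 335478 = -270373)
o(R, t) = 4 (o(R, t) = (-12 + 10)² = (-2)² = 4)
N/o(711, 329) = -270373/4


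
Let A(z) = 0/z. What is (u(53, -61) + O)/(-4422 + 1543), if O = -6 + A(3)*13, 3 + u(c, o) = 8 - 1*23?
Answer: 24/2879 ≈ 0.0083362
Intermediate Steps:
u(c, o) = -18 (u(c, o) = -3 + (8 - 1*23) = -3 + (8 - 23) = -3 - 15 = -18)
A(z) = 0
O = -6 (O = -6 + 0*13 = -6 + 0 = -6)
(u(53, -61) + O)/(-4422 + 1543) = (-18 - 6)/(-4422 + 1543) = -24/(-2879) = -24*(-1/2879) = 24/2879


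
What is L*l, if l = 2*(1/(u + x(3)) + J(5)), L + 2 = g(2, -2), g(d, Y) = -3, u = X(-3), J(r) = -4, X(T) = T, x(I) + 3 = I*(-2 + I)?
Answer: 130/3 ≈ 43.333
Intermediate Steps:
x(I) = -3 + I*(-2 + I)
u = -3
L = -5 (L = -2 - 3 = -5)
l = -26/3 (l = 2*(1/(-3 + (-3 + 3² - 2*3)) - 4) = 2*(1/(-3 + (-3 + 9 - 6)) - 4) = 2*(1/(-3 + 0) - 4) = 2*(1/(-3) - 4) = 2*(-⅓ - 4) = 2*(-13/3) = -26/3 ≈ -8.6667)
L*l = -5*(-26/3) = 130/3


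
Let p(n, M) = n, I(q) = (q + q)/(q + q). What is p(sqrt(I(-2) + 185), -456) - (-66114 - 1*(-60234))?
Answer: 5880 + sqrt(186) ≈ 5893.6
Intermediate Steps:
I(q) = 1 (I(q) = (2*q)/((2*q)) = (2*q)*(1/(2*q)) = 1)
p(sqrt(I(-2) + 185), -456) - (-66114 - 1*(-60234)) = sqrt(1 + 185) - (-66114 - 1*(-60234)) = sqrt(186) - (-66114 + 60234) = sqrt(186) - 1*(-5880) = sqrt(186) + 5880 = 5880 + sqrt(186)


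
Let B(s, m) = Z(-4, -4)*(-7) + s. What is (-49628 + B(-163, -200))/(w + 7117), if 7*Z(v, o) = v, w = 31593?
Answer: -49787/38710 ≈ -1.2862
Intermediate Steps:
Z(v, o) = v/7
B(s, m) = 4 + s (B(s, m) = ((1/7)*(-4))*(-7) + s = -4/7*(-7) + s = 4 + s)
(-49628 + B(-163, -200))/(w + 7117) = (-49628 + (4 - 163))/(31593 + 7117) = (-49628 - 159)/38710 = -49787*1/38710 = -49787/38710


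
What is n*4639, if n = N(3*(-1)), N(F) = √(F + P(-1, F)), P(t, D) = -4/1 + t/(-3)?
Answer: 9278*I*√15/3 ≈ 11978.0*I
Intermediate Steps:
P(t, D) = -4 - t/3 (P(t, D) = -4*1 + t*(-⅓) = -4 - t/3)
N(F) = √(-11/3 + F) (N(F) = √(F + (-4 - ⅓*(-1))) = √(F + (-4 + ⅓)) = √(F - 11/3) = √(-11/3 + F))
n = 2*I*√15/3 (n = √(-33 + 9*(3*(-1)))/3 = √(-33 + 9*(-3))/3 = √(-33 - 27)/3 = √(-60)/3 = (2*I*√15)/3 = 2*I*√15/3 ≈ 2.582*I)
n*4639 = (2*I*√15/3)*4639 = 9278*I*√15/3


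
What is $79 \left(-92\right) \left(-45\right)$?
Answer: $327060$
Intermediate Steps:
$79 \left(-92\right) \left(-45\right) = \left(-7268\right) \left(-45\right) = 327060$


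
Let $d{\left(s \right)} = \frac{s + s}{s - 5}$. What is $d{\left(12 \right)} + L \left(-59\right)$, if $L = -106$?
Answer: $\frac{43802}{7} \approx 6257.4$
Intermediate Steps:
$d{\left(s \right)} = \frac{2 s}{-5 + s}$
$d{\left(12 \right)} + L \left(-59\right) = 2 \cdot 12 \frac{1}{-5 + 12} - -6254 = 2 \cdot 12 \cdot \frac{1}{7} + 6254 = \frac{24}{7} + 6254 = \frac{43802}{7}$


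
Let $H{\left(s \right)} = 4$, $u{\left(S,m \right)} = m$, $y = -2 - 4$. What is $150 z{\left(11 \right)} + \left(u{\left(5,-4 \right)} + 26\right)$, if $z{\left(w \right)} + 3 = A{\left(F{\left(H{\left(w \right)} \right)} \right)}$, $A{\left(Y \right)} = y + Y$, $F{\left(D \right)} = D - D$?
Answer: $-1328$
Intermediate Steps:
$y = -6$
$F{\left(D \right)} = 0$
$A{\left(Y \right)} = -6 + Y$
$z{\left(w \right)} = -9$ ($z{\left(w \right)} = -3 + \left(-6 + 0\right) = -3 - 6 = -9$)
$150 z{\left(11 \right)} + \left(u{\left(5,-4 \right)} + 26\right) = 150 \left(-9\right) + \left(-4 + 26\right) = -1350 + 22 = -1328$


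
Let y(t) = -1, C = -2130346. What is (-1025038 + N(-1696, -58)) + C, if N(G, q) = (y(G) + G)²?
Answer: -275575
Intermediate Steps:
N(G, q) = (-1 + G)²
(-1025038 + N(-1696, -58)) + C = (-1025038 + (-1 - 1696)²) - 2130346 = (-1025038 + (-1697)²) - 2130346 = (-1025038 + 2879809) - 2130346 = 1854771 - 2130346 = -275575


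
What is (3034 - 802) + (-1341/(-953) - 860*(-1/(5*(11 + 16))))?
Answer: 57631715/25731 ≈ 2239.8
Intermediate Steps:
(3034 - 802) + (-1341/(-953) - 860*(-1/(5*(11 + 16)))) = 2232 + (-1341*(-1/953) - 860/(27*(-5))) = 2232 + (1341/953 - 860/(-135)) = 2232 + (1341/953 - 860*(-1/135)) = 2232 + (1341/953 + 172/27) = 2232 + 200123/25731 = 57631715/25731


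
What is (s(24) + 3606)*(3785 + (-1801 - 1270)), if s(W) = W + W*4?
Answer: 2660364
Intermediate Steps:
s(W) = 5*W (s(W) = W + 4*W = 5*W)
(s(24) + 3606)*(3785 + (-1801 - 1270)) = (5*24 + 3606)*(3785 + (-1801 - 1270)) = (120 + 3606)*(3785 - 3071) = 3726*714 = 2660364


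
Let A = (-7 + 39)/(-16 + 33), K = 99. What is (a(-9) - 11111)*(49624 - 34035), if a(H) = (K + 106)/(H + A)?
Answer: -21012662524/121 ≈ -1.7366e+8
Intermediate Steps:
A = 32/17 ≈ 1.8824
a(H) = 205/(32/17 + H) (a(H) = (99 + 106)/(H + 32/17) = 205/(32/17 + H))
(a(-9) - 11111)*(49624 - 34035) = (3485/(32 + 17*(-9)) - 11111)*(49624 - 34035) = (3485/(32 - 153) - 11111)*15589 = (3485/(-121) - 11111)*15589 = (3485*(-1/121) - 11111)*15589 = (-3485/121 - 11111)*15589 = -1347916/121*15589 = -21012662524/121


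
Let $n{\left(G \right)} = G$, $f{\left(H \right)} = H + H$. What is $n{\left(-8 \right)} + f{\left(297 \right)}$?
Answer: $586$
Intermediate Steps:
$f{\left(H \right)} = 2 H$
$n{\left(-8 \right)} + f{\left(297 \right)} = -8 + 2 \cdot 297 = -8 + 594 = 586$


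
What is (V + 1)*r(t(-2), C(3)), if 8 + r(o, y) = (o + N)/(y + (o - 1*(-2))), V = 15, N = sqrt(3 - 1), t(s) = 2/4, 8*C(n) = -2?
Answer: -1120/9 + 64*sqrt(2)/9 ≈ -114.39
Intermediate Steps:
C(n) = -1/4 (C(n) = (1/8)*(-2) = -1/4)
t(s) = 1/2 (t(s) = 2*(1/4) = 1/2)
N = sqrt(2) ≈ 1.4142
r(o, y) = -8 + (o + sqrt(2))/(2 + o + y) (r(o, y) = -8 + (o + sqrt(2))/(y + (o - 1*(-2))) = -8 + (o + sqrt(2))/(y + (o + 2)) = -8 + (o + sqrt(2))/(y + (2 + o)) = -8 + (o + sqrt(2))/(2 + o + y))
(V + 1)*r(t(-2), C(3)) = (15 + 1)*((-16 + sqrt(2) - 8*(-1/4) - 7*1/2)/(2 + 1/2 - 1/4)) = 16*((-16 + sqrt(2) + 2 - 7/2)/(9/4)) = 16*(4*(-35/2 + sqrt(2))/9) = 16*(-70/9 + 4*sqrt(2)/9) = -1120/9 + 64*sqrt(2)/9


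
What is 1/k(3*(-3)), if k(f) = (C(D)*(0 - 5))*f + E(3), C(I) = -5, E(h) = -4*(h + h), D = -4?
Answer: -1/249 ≈ -0.0040161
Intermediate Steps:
E(h) = -8*h
k(f) = -24 + 25*f (k(f) = (-5*(0 - 5))*f - 8*3 = (-5*(-5))*f - 24 = 25*f - 24 = -24 + 25*f)
1/k(3*(-3)) = 1/(-24 + 25*(3*(-3))) = 1/(-24 + 25*(-9)) = 1/(-24 - 225) = 1/(-249) = -1/249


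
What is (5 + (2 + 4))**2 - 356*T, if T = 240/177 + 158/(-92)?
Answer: 338815/1357 ≈ 249.68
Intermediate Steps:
T = -981/2714 (T = 240*(1/177) + 158*(-1/92) = 80/59 - 79/46 = -981/2714 ≈ -0.36146)
(5 + (2 + 4))**2 - 356*T = (5 + (2 + 4))**2 - 356*(-981/2714) = (5 + 6)**2 + 174618/1357 = 11**2 + 174618/1357 = 121 + 174618/1357 = 338815/1357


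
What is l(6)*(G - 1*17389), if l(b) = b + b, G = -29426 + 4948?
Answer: -502404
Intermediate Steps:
G = -24478
l(b) = 2*b
l(6)*(G - 1*17389) = (2*6)*(-24478 - 1*17389) = 12*(-24478 - 17389) = 12*(-41867) = -502404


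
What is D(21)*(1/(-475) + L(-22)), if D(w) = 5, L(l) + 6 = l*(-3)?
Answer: 28499/95 ≈ 299.99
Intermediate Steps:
L(l) = -6 - 3*l (L(l) = -6 + l*(-3) = -6 - 3*l)
D(21)*(1/(-475) + L(-22)) = 5*(1/(-475) + (-6 - 3*(-22))) = 5*(-1/475 + (-6 + 66)) = 5*(-1/475 + 60) = 5*(28499/475) = 28499/95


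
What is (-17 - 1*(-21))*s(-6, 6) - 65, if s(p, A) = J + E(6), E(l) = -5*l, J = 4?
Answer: -169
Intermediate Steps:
s(p, A) = -26 (s(p, A) = 4 - 5*6 = 4 - 30 = -26)
(-17 - 1*(-21))*s(-6, 6) - 65 = (-17 - 1*(-21))*(-26) - 65 = (-17 + 21)*(-26) - 65 = 4*(-26) - 65 = -104 - 65 = -169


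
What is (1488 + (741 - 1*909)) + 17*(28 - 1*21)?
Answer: 1439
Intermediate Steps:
(1488 + (741 - 1*909)) + 17*(28 - 1*21) = (1488 + (741 - 909)) + 17*(28 - 21) = (1488 - 168) + 17*7 = 1320 + 119 = 1439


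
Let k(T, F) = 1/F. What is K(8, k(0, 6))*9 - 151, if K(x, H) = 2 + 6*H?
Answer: -124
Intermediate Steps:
K(8, k(0, 6))*9 - 151 = (2 + 6/6)*9 - 151 = (2 + 6*(⅙))*9 - 151 = (2 + 1)*9 - 151 = 3*9 - 151 = 27 - 151 = -124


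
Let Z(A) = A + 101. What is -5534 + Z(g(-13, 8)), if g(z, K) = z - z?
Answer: -5433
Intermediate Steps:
g(z, K) = 0
Z(A) = 101 + A
-5534 + Z(g(-13, 8)) = -5534 + (101 + 0) = -5534 + 101 = -5433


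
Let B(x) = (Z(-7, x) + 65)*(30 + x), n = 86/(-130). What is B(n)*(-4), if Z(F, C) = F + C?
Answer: -28429556/4225 ≈ -6728.9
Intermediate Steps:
Z(F, C) = C + F
n = -43/65 (n = 86*(-1/130) = -43/65 ≈ -0.66154)
B(x) = (30 + x)*(58 + x) (B(x) = ((x - 7) + 65)*(30 + x) = ((-7 + x) + 65)*(30 + x) = (58 + x)*(30 + x) = (30 + x)*(58 + x))
B(n)*(-4) = (1740 + (-43/65)² + 88*(-43/65))*(-4) = (1740 + 1849/4225 - 3784/65)*(-4) = (7107389/4225)*(-4) = -28429556/4225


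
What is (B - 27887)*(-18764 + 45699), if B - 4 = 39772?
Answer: 320230215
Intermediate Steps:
B = 39776 (B = 4 + 39772 = 39776)
(B - 27887)*(-18764 + 45699) = (39776 - 27887)*(-18764 + 45699) = 11889*26935 = 320230215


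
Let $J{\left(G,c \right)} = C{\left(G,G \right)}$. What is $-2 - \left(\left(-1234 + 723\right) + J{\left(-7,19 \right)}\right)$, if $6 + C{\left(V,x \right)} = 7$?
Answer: $508$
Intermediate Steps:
$C{\left(V,x \right)} = 1$ ($C{\left(V,x \right)} = -6 + 7 = 1$)
$J{\left(G,c \right)} = 1$
$-2 - \left(\left(-1234 + 723\right) + J{\left(-7,19 \right)}\right) = -2 - \left(\left(-1234 + 723\right) + 1\right) = -2 - \left(-511 + 1\right) = -2 - -510 = -2 + 510 = 508$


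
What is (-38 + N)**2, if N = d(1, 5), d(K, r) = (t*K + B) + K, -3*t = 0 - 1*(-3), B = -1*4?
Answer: 1764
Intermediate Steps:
B = -4
t = -1 (t = -(0 - 1*(-3))/3 = -(0 + 3)/3 = -1/3*3 = -1)
d(K, r) = -4 (d(K, r) = (-K - 4) + K = (-4 - K) + K = -4)
N = -4
(-38 + N)**2 = (-38 - 4)**2 = (-42)**2 = 1764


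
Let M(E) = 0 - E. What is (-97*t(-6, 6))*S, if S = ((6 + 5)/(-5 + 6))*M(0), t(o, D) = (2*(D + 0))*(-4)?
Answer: 0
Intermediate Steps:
t(o, D) = -8*D (t(o, D) = (2*D)*(-4) = -8*D)
M(E) = -E
S = 0 (S = ((6 + 5)/(-5 + 6))*(-1*0) = (11/1)*0 = (11*1)*0 = 11*0 = 0)
(-97*t(-6, 6))*S = -(-776)*6*0 = -97*(-48)*0 = 4656*0 = 0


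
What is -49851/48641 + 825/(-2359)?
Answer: -157727334/114744119 ≈ -1.3746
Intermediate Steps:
-49851/48641 + 825/(-2359) = -49851*1/48641 + 825*(-1/2359) = -49851/48641 - 825/2359 = -157727334/114744119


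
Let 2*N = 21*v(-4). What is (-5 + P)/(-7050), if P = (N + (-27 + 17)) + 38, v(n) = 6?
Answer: -43/3525 ≈ -0.012199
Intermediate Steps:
N = 63 (N = (21*6)/2 = (1/2)*126 = 63)
P = 91 (P = (63 + (-27 + 17)) + 38 = (63 - 10) + 38 = 53 + 38 = 91)
(-5 + P)/(-7050) = (-5 + 91)/(-7050) = -1/7050*86 = -43/3525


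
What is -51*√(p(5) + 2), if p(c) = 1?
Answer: -51*√3 ≈ -88.335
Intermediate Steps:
-51*√(p(5) + 2) = -51*√(1 + 2) = -51*√3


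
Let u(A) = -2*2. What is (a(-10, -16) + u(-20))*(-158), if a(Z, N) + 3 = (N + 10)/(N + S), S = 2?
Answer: 7268/7 ≈ 1038.3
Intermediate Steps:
a(Z, N) = -3 + (10 + N)/(2 + N) (a(Z, N) = -3 + (N + 10)/(N + 2) = -3 + (10 + N)/(2 + N))
u(A) = -4
(a(-10, -16) + u(-20))*(-158) = (2*(2 - 1*(-16))/(2 - 16) - 4)*(-158) = (2*(2 + 16)/(-14) - 4)*(-158) = (2*(-1/14)*18 - 4)*(-158) = (-18/7 - 4)*(-158) = -46/7*(-158) = 7268/7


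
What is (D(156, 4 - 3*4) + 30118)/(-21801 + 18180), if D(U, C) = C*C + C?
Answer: -10058/1207 ≈ -8.3331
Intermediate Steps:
D(U, C) = C + C² (D(U, C) = C² + C = C + C²)
(D(156, 4 - 3*4) + 30118)/(-21801 + 18180) = ((4 - 3*4)*(1 + (4 - 3*4)) + 30118)/(-21801 + 18180) = ((4 - 12)*(1 + (4 - 12)) + 30118)/(-3621) = (-8*(1 - 8) + 30118)*(-1/3621) = (-8*(-7) + 30118)*(-1/3621) = (56 + 30118)*(-1/3621) = 30174*(-1/3621) = -10058/1207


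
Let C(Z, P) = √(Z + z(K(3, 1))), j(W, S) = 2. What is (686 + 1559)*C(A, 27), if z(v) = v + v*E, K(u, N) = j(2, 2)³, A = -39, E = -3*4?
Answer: 2245*I*√127 ≈ 25300.0*I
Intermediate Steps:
E = -12
K(u, N) = 8 (K(u, N) = 2³ = 8)
z(v) = -11*v (z(v) = v + v*(-12) = v - 12*v = -11*v)
C(Z, P) = √(-88 + Z) (C(Z, P) = √(Z - 11*8) = √(Z - 88) = √(-88 + Z))
(686 + 1559)*C(A, 27) = (686 + 1559)*√(-88 - 39) = 2245*√(-127) = 2245*(I*√127) = 2245*I*√127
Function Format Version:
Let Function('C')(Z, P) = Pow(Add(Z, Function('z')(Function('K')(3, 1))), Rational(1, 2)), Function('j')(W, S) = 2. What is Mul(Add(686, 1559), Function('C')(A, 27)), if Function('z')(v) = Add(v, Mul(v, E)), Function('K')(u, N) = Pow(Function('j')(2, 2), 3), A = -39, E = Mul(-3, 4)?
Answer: Mul(2245, I, Pow(127, Rational(1, 2))) ≈ Mul(25300., I)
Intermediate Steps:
E = -12
Function('K')(u, N) = 8 (Function('K')(u, N) = Pow(2, 3) = 8)
Function('z')(v) = Mul(-11, v) (Function('z')(v) = Add(v, Mul(v, -12)) = Add(v, Mul(-12, v)) = Mul(-11, v))
Function('C')(Z, P) = Pow(Add(-88, Z), Rational(1, 2)) (Function('C')(Z, P) = Pow(Add(Z, Mul(-11, 8)), Rational(1, 2)) = Pow(Add(Z, -88), Rational(1, 2)) = Pow(Add(-88, Z), Rational(1, 2)))
Mul(Add(686, 1559), Function('C')(A, 27)) = Mul(Add(686, 1559), Pow(Add(-88, -39), Rational(1, 2))) = Mul(2245, Pow(-127, Rational(1, 2))) = Mul(2245, Mul(I, Pow(127, Rational(1, 2)))) = Mul(2245, I, Pow(127, Rational(1, 2)))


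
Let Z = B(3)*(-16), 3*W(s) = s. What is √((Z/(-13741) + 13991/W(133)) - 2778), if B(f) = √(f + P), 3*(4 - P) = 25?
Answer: √(-1510592694440193 + 476208096*I*√3)/783237 ≈ 1.3548e-5 + 49.623*I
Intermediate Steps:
P = -13/3 (P = 4 - ⅓*25 = 4 - 25/3 = -13/3 ≈ -4.3333)
W(s) = s/3
B(f) = √(-13/3 + f) (B(f) = √(f - 13/3) = √(-13/3 + f))
Z = -32*I*√3/3 (Z = (√(-39 + 9*3)/3)*(-16) = (√(-39 + 27)/3)*(-16) = (√(-12)/3)*(-16) = ((2*I*√3)/3)*(-16) = (2*I*√3/3)*(-16) = -32*I*√3/3 ≈ -18.475*I)
√((Z/(-13741) + 13991/W(133)) - 2778) = √((-32*I*√3/3/(-13741) + 13991/(((⅓)*133))) - 2778) = √((-32*I*√3/3*(-1/13741) + 13991/(133/3)) - 2778) = √((32*I*√3/41223 + 13991*(3/133)) - 2778) = √((32*I*√3/41223 + 41973/133) - 2778) = √((41973/133 + 32*I*√3/41223) - 2778) = √(-327501/133 + 32*I*√3/41223)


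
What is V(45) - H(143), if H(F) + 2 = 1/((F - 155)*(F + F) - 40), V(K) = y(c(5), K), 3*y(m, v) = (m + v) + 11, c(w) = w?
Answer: 232627/10416 ≈ 22.334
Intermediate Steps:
y(m, v) = 11/3 + m/3 + v/3 (y(m, v) = ((m + v) + 11)/3 = (11 + m + v)/3 = 11/3 + m/3 + v/3)
V(K) = 16/3 + K/3 (V(K) = 11/3 + (⅓)*5 + K/3 = 11/3 + 5/3 + K/3 = 16/3 + K/3)
H(F) = -2 + 1/(-40 + 2*F*(-155 + F)) (H(F) = -2 + 1/((F - 155)*(F + F) - 40) = -2 + 1/((-155 + F)*(2*F) - 40) = -2 + 1/(2*F*(-155 + F) - 40) = -2 + 1/(-40 + 2*F*(-155 + F)))
V(45) - H(143) = (16/3 + (⅓)*45) - (-81 - 620*143 + 4*143²)/(2*(20 - 1*143² + 155*143)) = (16/3 + 15) - (-81 - 88660 + 4*20449)/(2*(20 - 1*20449 + 22165)) = 61/3 - (-81 - 88660 + 81796)/(2*(20 - 20449 + 22165)) = 61/3 - (-6945)/(2*1736) = 61/3 - 1*(-6945/3472) = 61/3 + 6945/3472 = 232627/10416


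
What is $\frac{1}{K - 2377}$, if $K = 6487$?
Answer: $\frac{1}{4110} \approx 0.00024331$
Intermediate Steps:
$\frac{1}{K - 2377} = \frac{1}{6487 - 2377} = \frac{1}{4110}$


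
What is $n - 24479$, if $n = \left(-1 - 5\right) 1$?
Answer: $-24485$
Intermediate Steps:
$n = -6$ ($n = \left(-6\right) 1 = -6$)
$n - 24479 = -6 - 24479 = -24485$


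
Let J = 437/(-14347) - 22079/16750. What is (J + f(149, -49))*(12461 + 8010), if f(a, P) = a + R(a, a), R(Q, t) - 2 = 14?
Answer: 805071903194977/240312250 ≈ 3.3501e+6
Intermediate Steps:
J = -324087163/240312250 (J = 437*(-1/14347) - 22079*1/16750 = -437/14347 - 22079/16750 = -324087163/240312250 ≈ -1.3486)
R(Q, t) = 16 (R(Q, t) = 2 + 14 = 16)
f(a, P) = 16 + a (f(a, P) = a + 16 = 16 + a)
(J + f(149, -49))*(12461 + 8010) = (-324087163/240312250 + (16 + 149))*(12461 + 8010) = (-324087163/240312250 + 165)*20471 = (39327434087/240312250)*20471 = 805071903194977/240312250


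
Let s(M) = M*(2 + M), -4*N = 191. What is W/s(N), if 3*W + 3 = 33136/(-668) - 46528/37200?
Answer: -334572176/40714128225 ≈ -0.0082176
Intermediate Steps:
N = -191/4 (N = -¼*191 = -191/4 ≈ -47.750)
W = -20910761/1164825 (W = -1 + (33136/(-668) - 46528/37200)/3 = -1 + (33136*(-1/668) - 46528*1/37200)/3 = -1 + (-8284/167 - 2908/2325)/3 = -1 + (⅓)*(-19745936/388275) = -1 - 19745936/1164825 = -20910761/1164825 ≈ -17.952)
W/s(N) = -20910761*(-4/(191*(2 - 191/4)))/1164825 = -20910761/(1164825*((-191/4*(-183/4)))) = -20910761/(1164825*34953/16) = -20910761/1164825*16/34953 = -334572176/40714128225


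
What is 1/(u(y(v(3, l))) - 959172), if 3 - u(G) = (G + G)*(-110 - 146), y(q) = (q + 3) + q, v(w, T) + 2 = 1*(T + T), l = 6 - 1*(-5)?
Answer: -1/937153 ≈ -1.0671e-6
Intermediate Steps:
l = 11 (l = 6 + 5 = 11)
v(w, T) = -2 + 2*T (v(w, T) = -2 + 1*(T + T) = -2 + 1*(2*T) = -2 + 2*T)
y(q) = 3 + 2*q (y(q) = (3 + q) + q = 3 + 2*q)
u(G) = 3 + 512*G (u(G) = 3 - (G + G)*(-110 - 146) = 3 - 2*G*(-256) = 3 - (-512)*G = 3 + 512*G)
1/(u(y(v(3, l))) - 959172) = 1/((3 + 512*(3 + 2*(-2 + 2*11))) - 959172) = 1/((3 + 512*(3 + 2*(-2 + 22))) - 959172) = 1/((3 + 512*(3 + 2*20)) - 959172) = 1/((3 + 512*(3 + 40)) - 959172) = 1/((3 + 512*43) - 959172) = 1/((3 + 22016) - 959172) = 1/(22019 - 959172) = 1/(-937153) = -1/937153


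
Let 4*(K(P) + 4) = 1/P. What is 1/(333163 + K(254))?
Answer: 1016/338489545 ≈ 3.0016e-6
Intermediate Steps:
K(P) = -4 + 1/(4*P)
1/(333163 + K(254)) = 1/(333163 + (-4 + (¼)/254)) = 1/(333163 + (-4 + (¼)*(1/254))) = 1/(333163 + (-4 + 1/1016)) = 1/(333163 - 4063/1016) = 1/(338489545/1016) = 1016/338489545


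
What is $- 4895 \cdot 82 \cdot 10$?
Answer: $-4013900$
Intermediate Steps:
$- 4895 \cdot 82 \cdot 10 = \left(-4895\right) 820 = -4013900$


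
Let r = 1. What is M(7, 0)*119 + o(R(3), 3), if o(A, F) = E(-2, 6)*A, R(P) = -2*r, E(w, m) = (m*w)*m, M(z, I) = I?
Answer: 144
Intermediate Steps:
E(w, m) = w*m²
R(P) = -2 (R(P) = -2*1 = -2)
o(A, F) = -72*A (o(A, F) = (-2*6²)*A = (-2*36)*A = -72*A)
M(7, 0)*119 + o(R(3), 3) = 0*119 - 72*(-2) = 0 + 144 = 144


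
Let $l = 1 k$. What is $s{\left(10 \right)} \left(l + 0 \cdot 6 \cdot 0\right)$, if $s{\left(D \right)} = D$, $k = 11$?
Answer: $110$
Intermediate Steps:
$l = 11$ ($l = 1 \cdot 11 = 11$)
$s{\left(10 \right)} \left(l + 0 \cdot 6 \cdot 0\right) = 10 \left(11 + 0 \cdot 6 \cdot 0\right) = 10 \left(11 + 0 \cdot 0\right) = 10 \left(11 + 0\right) = 10 \cdot 11 = 110$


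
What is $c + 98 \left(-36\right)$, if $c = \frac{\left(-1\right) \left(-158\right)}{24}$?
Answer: $- \frac{42257}{12} \approx -3521.4$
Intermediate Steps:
$c = \frac{79}{12}$ ($c = 158 \cdot \frac{1}{24} = \frac{79}{12} \approx 6.5833$)
$c + 98 \left(-36\right) = \frac{79}{12} + 98 \left(-36\right) = \frac{79}{12} - 3528 = - \frac{42257}{12}$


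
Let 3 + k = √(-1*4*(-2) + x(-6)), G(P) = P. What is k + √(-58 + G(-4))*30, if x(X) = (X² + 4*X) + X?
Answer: -3 + √14 + 30*I*√62 ≈ 0.74166 + 236.22*I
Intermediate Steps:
x(X) = X² + 5*X
k = -3 + √14 (k = -3 + √(-1*4*(-2) - 6*(5 - 6)) = -3 + √(-4*(-2) - 6*(-1)) = -3 + √(8 + 6) = -3 + √14 ≈ 0.74166)
k + √(-58 + G(-4))*30 = (-3 + √14) + √(-58 - 4)*30 = (-3 + √14) + √(-62)*30 = (-3 + √14) + (I*√62)*30 = (-3 + √14) + 30*I*√62 = -3 + √14 + 30*I*√62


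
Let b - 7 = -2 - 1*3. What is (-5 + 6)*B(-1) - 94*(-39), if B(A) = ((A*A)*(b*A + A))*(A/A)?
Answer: 3663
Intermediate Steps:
b = 2 (b = 7 + (-2 - 1*3) = 7 + (-2 - 3) = 7 - 5 = 2)
B(A) = 3*A³ (B(A) = ((A*A)*(2*A + A))*(A/A) = (A²*(3*A))*1 = (3*A³)*1 = 3*A³)
(-5 + 6)*B(-1) - 94*(-39) = (-5 + 6)*(3*(-1)³) - 94*(-39) = 1*(3*(-1)) + 3666 = 1*(-3) + 3666 = -3 + 3666 = 3663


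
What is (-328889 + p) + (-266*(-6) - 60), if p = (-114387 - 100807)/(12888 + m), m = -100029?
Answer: -28525652579/87141 ≈ -3.2735e+5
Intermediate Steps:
p = 215194/87141 (p = (-114387 - 100807)/(12888 - 100029) = -215194/(-87141) = -215194*(-1/87141) = 215194/87141 ≈ 2.4695)
(-328889 + p) + (-266*(-6) - 60) = (-328889 + 215194/87141) + (-266*(-6) - 60) = -28659501155/87141 + (-38*(-42) - 60) = -28659501155/87141 + (1596 - 60) = -28659501155/87141 + 1536 = -28525652579/87141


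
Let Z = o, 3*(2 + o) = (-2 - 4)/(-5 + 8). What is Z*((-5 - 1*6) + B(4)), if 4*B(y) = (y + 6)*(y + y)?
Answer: -24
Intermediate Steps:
o = -8/3 (o = -2 + ((-2 - 4)/(-5 + 8))/3 = -2 + (-6/3)/3 = -2 + (-6*⅓)/3 = -2 + (⅓)*(-2) = -2 - ⅔ = -8/3 ≈ -2.6667)
Z = -8/3 ≈ -2.6667
B(y) = y*(6 + y)/2 (B(y) = ((y + 6)*(y + y))/4 = ((6 + y)*(2*y))/4 = (2*y*(6 + y))/4 = y*(6 + y)/2)
Z*((-5 - 1*6) + B(4)) = -8*((-5 - 1*6) + (½)*4*(6 + 4))/3 = -8*((-5 - 6) + (½)*4*10)/3 = -8*(-11 + 20)/3 = -8/3*9 = -24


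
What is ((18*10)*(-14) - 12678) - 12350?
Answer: -27548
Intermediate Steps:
((18*10)*(-14) - 12678) - 12350 = (180*(-14) - 12678) - 12350 = (-2520 - 12678) - 12350 = -15198 - 12350 = -27548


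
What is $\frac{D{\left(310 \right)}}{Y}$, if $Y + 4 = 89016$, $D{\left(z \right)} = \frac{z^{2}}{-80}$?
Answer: $- \frac{4805}{356048} \approx -0.013495$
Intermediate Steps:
$D{\left(z \right)} = - \frac{z^{2}}{80}$ ($D{\left(z \right)} = z^{2} \left(- \frac{1}{80}\right) = - \frac{z^{2}}{80}$)
$Y = 89012$ ($Y = -4 + 89016 = 89012$)
$\frac{D{\left(310 \right)}}{Y} = \frac{\left(- \frac{1}{80}\right) 310^{2}}{89012} = \left(- \frac{1}{80}\right) 96100 \cdot \frac{1}{89012} = \left(- \frac{4805}{4}\right) \frac{1}{89012} = - \frac{4805}{356048}$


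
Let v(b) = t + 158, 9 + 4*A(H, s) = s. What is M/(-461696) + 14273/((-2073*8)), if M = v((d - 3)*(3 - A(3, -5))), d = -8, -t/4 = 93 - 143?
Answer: -412232755/478547904 ≈ -0.86142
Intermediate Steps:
A(H, s) = -9/4 + s/4
t = 200 (t = -4*(93 - 143) = -4*(-50) = 200)
v(b) = 358 (v(b) = 200 + 158 = 358)
M = 358
M/(-461696) + 14273/((-2073*8)) = 358/(-461696) + 14273/((-2073*8)) = 358*(-1/461696) + 14273/(-16584) = -179/230848 + 14273*(-1/16584) = -179/230848 - 14273/16584 = -412232755/478547904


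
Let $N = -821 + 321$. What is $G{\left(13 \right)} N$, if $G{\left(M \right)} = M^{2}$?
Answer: $-84500$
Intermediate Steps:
$N = -500$
$G{\left(13 \right)} N = 13^{2} \left(-500\right) = 169 \left(-500\right) = -84500$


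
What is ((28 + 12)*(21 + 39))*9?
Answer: 21600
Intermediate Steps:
((28 + 12)*(21 + 39))*9 = (40*60)*9 = 2400*9 = 21600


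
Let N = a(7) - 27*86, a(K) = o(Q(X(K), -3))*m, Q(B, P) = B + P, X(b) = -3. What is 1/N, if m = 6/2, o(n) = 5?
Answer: -1/2307 ≈ -0.00043346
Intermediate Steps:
m = 3 (m = 6*(½) = 3)
a(K) = 15 (a(K) = 5*3 = 15)
N = -2307 (N = 15 - 27*86 = 15 - 2322 = -2307)
1/N = 1/(-2307) = -1/2307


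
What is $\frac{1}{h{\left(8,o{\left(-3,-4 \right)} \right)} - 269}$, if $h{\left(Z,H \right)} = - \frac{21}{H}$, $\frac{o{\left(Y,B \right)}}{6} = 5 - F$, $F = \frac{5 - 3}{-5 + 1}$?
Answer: $- \frac{11}{2966} \approx -0.0037087$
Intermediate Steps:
$F = - \frac{1}{2}$ ($F = \frac{2}{-4} = 2 \left(- \frac{1}{4}\right) = - \frac{1}{2} \approx -0.5$)
$o{\left(Y,B \right)} = 33$ ($o{\left(Y,B \right)} = 6 \left(5 - - \frac{1}{2}\right) = 6 \left(5 + \frac{1}{2}\right) = 6 \cdot \frac{11}{2} = 33$)
$\frac{1}{h{\left(8,o{\left(-3,-4 \right)} \right)} - 269} = \frac{1}{- \frac{21}{33} - 269} = \frac{1}{\left(-21\right) \frac{1}{33} + \left(-309 + 40\right)} = \frac{1}{- \frac{7}{11} - 269} = \frac{1}{- \frac{2966}{11}} = - \frac{11}{2966}$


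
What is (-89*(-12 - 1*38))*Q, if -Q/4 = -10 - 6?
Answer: 284800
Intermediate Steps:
Q = 64 (Q = -4*(-10 - 6) = -4*(-16) = 64)
(-89*(-12 - 1*38))*Q = -89*(-12 - 1*38)*64 = -89*(-12 - 38)*64 = -89*(-50)*64 = 4450*64 = 284800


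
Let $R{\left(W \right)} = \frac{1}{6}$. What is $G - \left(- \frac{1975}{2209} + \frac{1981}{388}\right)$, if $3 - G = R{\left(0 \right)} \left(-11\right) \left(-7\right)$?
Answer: $- \frac{36113401}{2571276} \approx -14.045$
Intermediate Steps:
$R{\left(W \right)} = \frac{1}{6}$
$G = - \frac{59}{6}$ ($G = 3 - \frac{1}{6} \left(-11\right) \left(-7\right) = 3 - \left(- \frac{11}{6}\right) \left(-7\right) = 3 - \frac{77}{6} = - \frac{59}{6} \approx -9.8333$)
$G - \left(- \frac{1975}{2209} + \frac{1981}{388}\right) = - \frac{59}{6} - \left(- \frac{1975}{2209} + \frac{1981}{388}\right) = - \frac{59}{6} - \frac{3609729}{857092} = - \frac{36113401}{2571276}$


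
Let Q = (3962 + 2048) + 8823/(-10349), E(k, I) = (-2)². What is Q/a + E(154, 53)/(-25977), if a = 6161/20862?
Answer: 552492446728382/27152433273 ≈ 20348.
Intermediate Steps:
E(k, I) = 4
Q = 62188667/10349 (Q = 6010 + 8823*(-1/10349) = 6010 - 8823/10349 = 62188667/10349 ≈ 6009.1)
a = 101/342 (a = 6161*(1/20862) = 101/342 ≈ 0.29532)
Q/a + E(154, 53)/(-25977) = 62188667/(10349*(101/342)) + 4/(-25977) = (62188667/10349)*(342/101) + 4*(-1/25977) = 21268524114/1045249 - 4/25977 = 552492446728382/27152433273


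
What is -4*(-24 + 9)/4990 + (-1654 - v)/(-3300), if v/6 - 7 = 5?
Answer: 440537/823350 ≈ 0.53505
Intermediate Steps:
v = 72 (v = 42 + 6*5 = 42 + 30 = 72)
-4*(-24 + 9)/4990 + (-1654 - v)/(-3300) = -4*(-24 + 9)/4990 + (-1654 - 1*72)/(-3300) = -4*(-15)*(1/4990) + (-1654 - 72)*(-1/3300) = 60*(1/4990) - 1726*(-1/3300) = 6/499 + 863/1650 = 440537/823350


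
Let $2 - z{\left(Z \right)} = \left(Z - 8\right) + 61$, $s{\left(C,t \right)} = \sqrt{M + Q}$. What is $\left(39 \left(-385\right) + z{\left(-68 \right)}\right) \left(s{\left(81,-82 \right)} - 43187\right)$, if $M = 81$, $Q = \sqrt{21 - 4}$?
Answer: $647718626 - 14998 \sqrt{81 + \sqrt{17}} \approx 6.4758 \cdot 10^{8}$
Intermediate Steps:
$Q = \sqrt{17} \approx 4.1231$
$s{\left(C,t \right)} = \sqrt{81 + \sqrt{17}}$
$z{\left(Z \right)} = -51 - Z$ ($z{\left(Z \right)} = 2 - \left(\left(Z - 8\right) + 61\right) = 2 - \left(\left(-8 + Z\right) + 61\right) = 2 - \left(53 + Z\right) = -51 - Z$)
$\left(39 \left(-385\right) + z{\left(-68 \right)}\right) \left(s{\left(81,-82 \right)} - 43187\right) = \left(39 \left(-385\right) - -17\right) \left(\sqrt{81 + \sqrt{17}} - 43187\right) = \left(-15015 + \left(-51 + 68\right)\right) \left(-43187 + \sqrt{81 + \sqrt{17}}\right) = \left(-15015 + 17\right) \left(-43187 + \sqrt{81 + \sqrt{17}}\right) = - 14998 \left(-43187 + \sqrt{81 + \sqrt{17}}\right) = 647718626 - 14998 \sqrt{81 + \sqrt{17}}$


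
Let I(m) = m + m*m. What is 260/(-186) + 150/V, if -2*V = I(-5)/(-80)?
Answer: 111470/93 ≈ 1198.6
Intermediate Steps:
I(m) = m + m²
V = ⅛ (V = -(-5*(1 - 5))/(2*(-80)) = -(-5*(-4))*(-1)/(2*80) = -10*(-1)/80 = -½*(-¼) = ⅛ ≈ 0.12500)
260/(-186) + 150/V = 260/(-186) + 150/(⅛) = 260*(-1/186) + 150*8 = -130/93 + 1200 = 111470/93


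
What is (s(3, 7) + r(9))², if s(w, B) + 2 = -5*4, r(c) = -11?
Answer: 1089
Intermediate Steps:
s(w, B) = -22 (s(w, B) = -2 - 5*4 = -2 - 20 = -22)
(s(3, 7) + r(9))² = (-22 - 11)² = (-33)² = 1089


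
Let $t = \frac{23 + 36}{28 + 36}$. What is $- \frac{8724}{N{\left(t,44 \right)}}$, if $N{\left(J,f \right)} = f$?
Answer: $- \frac{2181}{11} \approx -198.27$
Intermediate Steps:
$t = \frac{59}{64} \approx 0.92188$
$- \frac{8724}{N{\left(t,44 \right)}} = - \frac{8724}{44} = \left(-8724\right) \frac{1}{44} = - \frac{2181}{11}$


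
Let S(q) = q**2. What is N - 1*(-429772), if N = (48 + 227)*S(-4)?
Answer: 434172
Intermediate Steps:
N = 4400 (N = (48 + 227)*(-4)**2 = 275*16 = 4400)
N - 1*(-429772) = 4400 - 1*(-429772) = 4400 + 429772 = 434172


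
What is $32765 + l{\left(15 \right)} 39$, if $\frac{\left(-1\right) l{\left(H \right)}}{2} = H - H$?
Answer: $32765$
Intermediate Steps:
$l{\left(H \right)} = 0$ ($l{\left(H \right)} = - 2 \left(H - H\right) = \left(-2\right) 0 = 0$)
$32765 + l{\left(15 \right)} 39 = 32765 + 0 \cdot 39 = 32765 + 0 = 32765$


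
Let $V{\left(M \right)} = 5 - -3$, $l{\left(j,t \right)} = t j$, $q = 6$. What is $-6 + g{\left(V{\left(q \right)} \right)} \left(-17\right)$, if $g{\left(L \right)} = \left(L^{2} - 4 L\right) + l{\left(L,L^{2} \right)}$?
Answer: $-9254$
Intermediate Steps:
$l{\left(j,t \right)} = j t$
$V{\left(M \right)} = 8$ ($V{\left(M \right)} = 5 + 3 = 8$)
$g{\left(L \right)} = L^{2} + L^{3} - 4 L$ ($g{\left(L \right)} = \left(L^{2} - 4 L\right) + L L^{2} = \left(L^{2} - 4 L\right) + L^{3} = L^{2} + L^{3} - 4 L$)
$-6 + g{\left(V{\left(q \right)} \right)} \left(-17\right) = -6 + 8 \left(-4 + 8 + 8^{2}\right) \left(-17\right) = -6 + 8 \left(-4 + 8 + 64\right) \left(-17\right) = -6 + 8 \cdot 68 \left(-17\right) = -6 + 544 \left(-17\right) = -6 - 9248 = -9254$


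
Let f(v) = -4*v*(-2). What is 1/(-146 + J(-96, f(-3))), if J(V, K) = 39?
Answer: -1/107 ≈ -0.0093458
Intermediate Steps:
f(v) = 8*v
1/(-146 + J(-96, f(-3))) = 1/(-146 + 39) = 1/(-107) = -1/107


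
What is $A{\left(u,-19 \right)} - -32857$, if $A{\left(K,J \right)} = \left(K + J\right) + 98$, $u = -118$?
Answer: $32818$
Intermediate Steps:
$A{\left(K,J \right)} = 98 + J + K$ ($A{\left(K,J \right)} = \left(J + K\right) + 98 = 98 + J + K$)
$A{\left(u,-19 \right)} - -32857 = \left(98 - 19 - 118\right) - -32857 = -39 + 32857 = 32818$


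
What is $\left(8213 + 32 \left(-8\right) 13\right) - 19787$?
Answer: $-14902$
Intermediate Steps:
$\left(8213 + 32 \left(-8\right) 13\right) - 19787 = \left(8213 - 3328\right) - 19787 = 4885 - 19787 = -14902$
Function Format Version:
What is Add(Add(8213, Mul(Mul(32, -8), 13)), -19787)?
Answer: -14902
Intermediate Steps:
Add(Add(8213, Mul(Mul(32, -8), 13)), -19787) = Add(Add(8213, Mul(-256, 13)), -19787) = Add(Add(8213, -3328), -19787) = Add(4885, -19787) = -14902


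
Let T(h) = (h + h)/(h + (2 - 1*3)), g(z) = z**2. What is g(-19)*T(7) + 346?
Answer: 3565/3 ≈ 1188.3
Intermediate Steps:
T(h) = 2*h/(-1 + h) (T(h) = (2*h)/(h + (2 - 3)) = (2*h)/(h - 1) = (2*h)/(-1 + h) = 2*h/(-1 + h))
g(-19)*T(7) + 346 = (-19)**2*(2*7/(-1 + 7)) + 346 = 361*(2*7/6) + 346 = 361*(2*7*(1/6)) + 346 = 361*(7/3) + 346 = 2527/3 + 346 = 3565/3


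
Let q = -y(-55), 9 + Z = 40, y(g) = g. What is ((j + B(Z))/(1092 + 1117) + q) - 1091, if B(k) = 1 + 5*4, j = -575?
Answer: -2289078/2209 ≈ -1036.3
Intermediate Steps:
Z = 31 (Z = -9 + 40 = 31)
B(k) = 21 (B(k) = 1 + 20 = 21)
q = 55 (q = -1*(-55) = 55)
((j + B(Z))/(1092 + 1117) + q) - 1091 = ((-575 + 21)/(1092 + 1117) + 55) - 1091 = (-554/2209 + 55) - 1091 = 120941/2209 - 1091 = -2289078/2209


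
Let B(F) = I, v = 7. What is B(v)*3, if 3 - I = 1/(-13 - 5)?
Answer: 55/6 ≈ 9.1667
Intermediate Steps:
I = 55/18 (I = 3 - 1/(-13 - 5) = 3 - 1/(-18) = 3 - 1*(-1/18) = 3 + 1/18 = 55/18 ≈ 3.0556)
B(F) = 55/18
B(v)*3 = (55/18)*3 = 55/6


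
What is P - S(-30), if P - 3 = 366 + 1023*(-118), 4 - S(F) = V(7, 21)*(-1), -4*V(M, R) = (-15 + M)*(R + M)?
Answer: -120405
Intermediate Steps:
V(M, R) = -(-15 + M)*(M + R)/4 (V(M, R) = -(-15 + M)*(R + M)/4 = -(-15 + M)*(M + R)/4)
S(F) = 60 (S(F) = 4 - (-1/4*7**2 + (15/4)*7 + (15/4)*21 - 1/4*7*21)*(-1) = 4 - (-1/4*49 + 105/4 + 315/4 - 147/4)*(-1) = 4 - (-49/4 + 105/4 + 315/4 - 147/4)*(-1) = 4 - 56*(-1) = 4 - 1*(-56) = 4 + 56 = 60)
P = -120345 (P = 3 + (366 + 1023*(-118)) = 3 + (366 - 120714) = 3 - 120348 = -120345)
P - S(-30) = -120345 - 1*60 = -120345 - 60 = -120405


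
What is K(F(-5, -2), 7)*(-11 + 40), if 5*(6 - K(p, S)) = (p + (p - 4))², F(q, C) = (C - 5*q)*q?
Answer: -1587054/5 ≈ -3.1741e+5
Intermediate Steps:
F(q, C) = q*(C - 5*q)
K(p, S) = 6 - (-4 + 2*p)²/5 (K(p, S) = 6 - (p + (p - 4))²/5 = 6 - (p + (-4 + p))²/5 = 6 - (-4 + 2*p)²/5)
K(F(-5, -2), 7)*(-11 + 40) = (6 - 4*(-2 - 5*(-2 - 5*(-5)))²/5)*(-11 + 40) = (6 - 4*(-2 - 5*(-2 + 25))²/5)*29 = (6 - 4*(-2 - 5*23)²/5)*29 = (6 - 4*(-2 - 115)²/5)*29 = (6 - ⅘*(-117)²)*29 = (6 - ⅘*13689)*29 = (6 - 54756/5)*29 = -54726/5*29 = -1587054/5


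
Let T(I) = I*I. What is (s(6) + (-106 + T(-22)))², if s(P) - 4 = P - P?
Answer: 145924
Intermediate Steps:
T(I) = I²
s(P) = 4 (s(P) = 4 + (P - P) = 4 + 0 = 4)
(s(6) + (-106 + T(-22)))² = (4 + (-106 + (-22)²))² = (4 + (-106 + 484))² = (4 + 378)² = 382² = 145924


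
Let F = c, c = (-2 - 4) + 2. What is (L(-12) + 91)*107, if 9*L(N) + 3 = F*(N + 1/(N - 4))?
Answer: 369899/36 ≈ 10275.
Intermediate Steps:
c = -4 (c = -6 + 2 = -4)
F = -4
L(N) = -1/3 - 4*N/9 - 4/(9*(-4 + N)) (L(N) = -1/3 + (-4*(N + 1/(N - 4)))/9 = -1/3 + (-4*(N + 1/(-4 + N)))/9 = -1/3 + (-4*N - 4/(-4 + N))/9 = -1/3 + (-4*N/9 - 4/(9*(-4 + N))) = -1/3 - 4*N/9 - 4/(9*(-4 + N)))
(L(-12) + 91)*107 = ((8 - 4*(-12)**2 + 13*(-12))/(9*(-4 - 12)) + 91)*107 = ((1/9)*(8 - 4*144 - 156)/(-16) + 91)*107 = ((1/9)*(-1/16)*(8 - 576 - 156) + 91)*107 = ((1/9)*(-1/16)*(-724) + 91)*107 = (181/36 + 91)*107 = (3457/36)*107 = 369899/36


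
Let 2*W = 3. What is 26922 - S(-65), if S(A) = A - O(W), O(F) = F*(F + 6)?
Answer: 107993/4 ≈ 26998.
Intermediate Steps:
W = 3/2 (W = (½)*3 = 3/2 ≈ 1.5000)
O(F) = F*(6 + F)
S(A) = -45/4 + A (S(A) = A - 3*(6 + 3/2)/2 = A - 3*15/(2*2) = A - 1*45/4 = A - 45/4 = -45/4 + A)
26922 - S(-65) = 26922 - (-45/4 - 65) = 26922 - 1*(-305/4) = 26922 + 305/4 = 107993/4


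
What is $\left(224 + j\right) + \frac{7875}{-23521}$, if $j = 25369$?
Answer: $\frac{601965078}{23521} \approx 25593.0$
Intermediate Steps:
$\left(224 + j\right) + \frac{7875}{-23521} = \left(224 + 25369\right) + \frac{7875}{-23521} = 25593 + 7875 \left(- \frac{1}{23521}\right) = 25593 - \frac{7875}{23521} = \frac{601965078}{23521}$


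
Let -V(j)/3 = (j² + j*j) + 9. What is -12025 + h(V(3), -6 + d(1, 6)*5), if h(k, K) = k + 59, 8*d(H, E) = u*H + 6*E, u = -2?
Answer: -12047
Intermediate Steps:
d(H, E) = -H/4 + 3*E/4 (d(H, E) = (-2*H + 6*E)/8 = -H/4 + 3*E/4)
V(j) = -27 - 6*j² (V(j) = -3*((j² + j*j) + 9) = -3*((j² + j²) + 9) = -3*(2*j² + 9) = -3*(9 + 2*j²) = -27 - 6*j²)
h(k, K) = 59 + k
-12025 + h(V(3), -6 + d(1, 6)*5) = -12025 + (59 + (-27 - 6*3²)) = -12025 + (59 + (-27 - 6*9)) = -12025 + (59 + (-27 - 54)) = -12025 + (59 - 81) = -12025 - 22 = -12047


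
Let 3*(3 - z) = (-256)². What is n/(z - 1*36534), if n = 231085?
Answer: -693255/175129 ≈ -3.9585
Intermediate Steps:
z = -65527/3 (z = 3 - ⅓*(-256)² = 3 - ⅓*65536 = 3 - 65536/3 = -65527/3 ≈ -21842.)
n/(z - 1*36534) = 231085/(-65527/3 - 1*36534) = 231085/(-65527/3 - 36534) = 231085/(-175129/3) = 231085*(-3/175129) = -693255/175129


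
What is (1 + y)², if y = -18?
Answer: 289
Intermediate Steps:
(1 + y)² = (1 - 18)² = (-17)² = 289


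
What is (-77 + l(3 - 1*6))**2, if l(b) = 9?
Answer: 4624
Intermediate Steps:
(-77 + l(3 - 1*6))**2 = (-77 + 9)**2 = (-68)**2 = 4624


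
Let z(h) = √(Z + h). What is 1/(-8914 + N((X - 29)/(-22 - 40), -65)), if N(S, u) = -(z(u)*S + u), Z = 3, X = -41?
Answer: -274319/2427451281 + 35*I*√62/2427451281 ≈ -0.00011301 + 1.1353e-7*I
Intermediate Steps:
z(h) = √(3 + h)
N(S, u) = -u - S*√(3 + u) (N(S, u) = -(√(3 + u)*S + u) = -(S*√(3 + u) + u) = -(u + S*√(3 + u)) = -u - S*√(3 + u))
1/(-8914 + N((X - 29)/(-22 - 40), -65)) = 1/(-8914 + (-1*(-65) - (-41 - 29)/(-22 - 40)*√(3 - 65))) = 1/(-8914 + (65 - (-70/(-62))*√(-62))) = 1/(-8914 + (65 - (-70*(-1/62))*I*√62)) = 1/(-8914 + (65 - 1*35/31*I*√62)) = 1/(-8914 + (65 - 35*I*√62/31)) = 1/(-8849 - 35*I*√62/31)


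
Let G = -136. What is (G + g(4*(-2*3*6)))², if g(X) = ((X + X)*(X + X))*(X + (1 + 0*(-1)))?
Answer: 140686357432384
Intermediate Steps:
g(X) = 4*X²*(1 + X) (g(X) = ((2*X)*(2*X))*(X + (1 + 0)) = (4*X²)*(X + 1) = (4*X²)*(1 + X) = 4*X²*(1 + X))
(G + g(4*(-2*3*6)))² = (-136 + 4*(4*(-2*3*6))²*(1 + 4*(-2*3*6)))² = (-136 + 4*(4*(-6*6))²*(1 + 4*(-6*6)))² = (-136 + 4*(4*(-36))²*(1 + 4*(-36)))² = (-136 + 4*(-144)²*(1 - 144))² = (-136 + 4*20736*(-143))² = (-136 - 11860992)² = (-11861128)² = 140686357432384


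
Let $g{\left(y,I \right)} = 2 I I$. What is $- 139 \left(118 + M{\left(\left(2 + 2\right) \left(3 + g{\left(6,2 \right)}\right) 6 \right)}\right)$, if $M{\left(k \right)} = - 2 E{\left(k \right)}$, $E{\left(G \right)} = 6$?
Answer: $-14734$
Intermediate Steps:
$g{\left(y,I \right)} = 2 I^{2}$
$M{\left(k \right)} = -12$ ($M{\left(k \right)} = \left(-2\right) 6 = -12$)
$- 139 \left(118 + M{\left(\left(2 + 2\right) \left(3 + g{\left(6,2 \right)}\right) 6 \right)}\right) = - 139 \left(118 - 12\right) = \left(-139\right) 106 = -14734$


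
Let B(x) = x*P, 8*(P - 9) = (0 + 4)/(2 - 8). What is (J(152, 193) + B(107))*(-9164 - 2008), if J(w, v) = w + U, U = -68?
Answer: -11597467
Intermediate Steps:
P = 107/12 (P = 9 + ((0 + 4)/(2 - 8))/8 = 9 + (4/(-6))/8 = 9 + (4*(-⅙))/8 = 9 + (⅛)*(-⅔) = 9 - 1/12 = 107/12 ≈ 8.9167)
J(w, v) = -68 + w (J(w, v) = w - 68 = -68 + w)
B(x) = 107*x/12 (B(x) = x*(107/12) = 107*x/12)
(J(152, 193) + B(107))*(-9164 - 2008) = ((-68 + 152) + (107/12)*107)*(-9164 - 2008) = (84 + 11449/12)*(-11172) = (12457/12)*(-11172) = -11597467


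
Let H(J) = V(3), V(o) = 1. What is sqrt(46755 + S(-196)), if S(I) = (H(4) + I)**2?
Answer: 6*sqrt(2355) ≈ 291.17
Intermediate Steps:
H(J) = 1
S(I) = (1 + I)**2
sqrt(46755 + S(-196)) = sqrt(46755 + (1 - 196)**2) = sqrt(46755 + (-195)**2) = sqrt(46755 + 38025) = sqrt(84780) = 6*sqrt(2355)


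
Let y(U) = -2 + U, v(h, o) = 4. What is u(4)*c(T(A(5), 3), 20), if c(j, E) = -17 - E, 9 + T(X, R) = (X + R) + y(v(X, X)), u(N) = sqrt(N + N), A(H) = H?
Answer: -74*sqrt(2) ≈ -104.65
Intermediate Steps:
u(N) = sqrt(2)*sqrt(N) (u(N) = sqrt(2*N) = sqrt(2)*sqrt(N))
T(X, R) = -7 + R + X (T(X, R) = -9 + ((X + R) + (-2 + 4)) = -9 + ((R + X) + 2) = -9 + (2 + R + X) = -7 + R + X)
u(4)*c(T(A(5), 3), 20) = (sqrt(2)*sqrt(4))*(-17 - 1*20) = (sqrt(2)*2)*(-17 - 20) = (2*sqrt(2))*(-37) = -74*sqrt(2)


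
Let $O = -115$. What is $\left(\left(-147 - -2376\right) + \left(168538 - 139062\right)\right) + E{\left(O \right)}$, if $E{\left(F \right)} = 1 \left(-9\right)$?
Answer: $31696$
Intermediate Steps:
$E{\left(F \right)} = -9$
$\left(\left(-147 - -2376\right) + \left(168538 - 139062\right)\right) + E{\left(O \right)} = \left(\left(-147 - -2376\right) + \left(168538 - 139062\right)\right) - 9 = \left(\left(-147 + 2376\right) + \left(168538 - 139062\right)\right) - 9 = \left(2229 + 29476\right) - 9 = 31705 - 9 = 31696$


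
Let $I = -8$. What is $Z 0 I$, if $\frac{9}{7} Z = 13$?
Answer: $0$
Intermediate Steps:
$Z = \frac{91}{9}$ ($Z = \frac{7}{9} \cdot 13 = \frac{91}{9} \approx 10.111$)
$Z 0 I = \frac{91}{9} \cdot 0 \left(-8\right) = 0 \left(-8\right) = 0$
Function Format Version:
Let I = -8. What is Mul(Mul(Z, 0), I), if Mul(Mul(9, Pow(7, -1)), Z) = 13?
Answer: 0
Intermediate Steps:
Z = Rational(91, 9) (Z = Mul(Rational(7, 9), 13) = Rational(91, 9) ≈ 10.111)
Mul(Mul(Z, 0), I) = Mul(Mul(Rational(91, 9), 0), -8) = Mul(0, -8) = 0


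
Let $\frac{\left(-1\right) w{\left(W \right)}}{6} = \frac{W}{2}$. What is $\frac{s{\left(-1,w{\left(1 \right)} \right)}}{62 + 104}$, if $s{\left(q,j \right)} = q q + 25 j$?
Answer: $- \frac{37}{83} \approx -0.44578$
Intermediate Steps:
$w{\left(W \right)} = - 3 W$ ($w{\left(W \right)} = - 6 \frac{W}{2} = - 3 W$)
$s{\left(q,j \right)} = q^{2} + 25 j$
$\frac{s{\left(-1,w{\left(1 \right)} \right)}}{62 + 104} = \frac{\left(-1\right)^{2} + 25 \left(\left(-3\right) 1\right)}{62 + 104} = \frac{1 + 25 \left(-3\right)}{166} = \frac{1 - 75}{166} = \frac{1}{166} \left(-74\right) = - \frac{37}{83}$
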